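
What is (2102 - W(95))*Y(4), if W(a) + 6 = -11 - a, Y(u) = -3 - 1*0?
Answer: -6642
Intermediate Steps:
Y(u) = -3 (Y(u) = -3 + 0 = -3)
W(a) = -17 - a (W(a) = -6 + (-11 - a) = -17 - a)
(2102 - W(95))*Y(4) = (2102 - (-17 - 1*95))*(-3) = (2102 - (-17 - 95))*(-3) = (2102 - 1*(-112))*(-3) = (2102 + 112)*(-3) = 2214*(-3) = -6642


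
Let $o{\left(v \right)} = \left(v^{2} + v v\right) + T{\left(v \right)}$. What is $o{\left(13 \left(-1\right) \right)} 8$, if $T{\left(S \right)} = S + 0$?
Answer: $2600$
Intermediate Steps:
$T{\left(S \right)} = S$
$o{\left(v \right)} = v + 2 v^{2}$ ($o{\left(v \right)} = \left(v^{2} + v v\right) + v = \left(v^{2} + v^{2}\right) + v = 2 v^{2} + v = v + 2 v^{2}$)
$o{\left(13 \left(-1\right) \right)} 8 = 13 \left(-1\right) \left(1 + 2 \cdot 13 \left(-1\right)\right) 8 = - 13 \left(1 + 2 \left(-13\right)\right) 8 = - 13 \left(1 - 26\right) 8 = \left(-13\right) \left(-25\right) 8 = 325 \cdot 8 = 2600$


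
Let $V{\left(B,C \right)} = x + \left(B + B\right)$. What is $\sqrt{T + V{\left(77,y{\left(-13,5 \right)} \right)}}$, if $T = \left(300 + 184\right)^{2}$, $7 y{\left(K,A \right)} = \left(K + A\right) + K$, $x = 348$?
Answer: $\sqrt{234758} \approx 484.52$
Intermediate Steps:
$y{\left(K,A \right)} = \frac{A}{7} + \frac{2 K}{7}$ ($y{\left(K,A \right)} = \frac{\left(K + A\right) + K}{7} = \frac{\left(A + K\right) + K}{7} = \frac{A + 2 K}{7} = \frac{A}{7} + \frac{2 K}{7}$)
$V{\left(B,C \right)} = 348 + 2 B$ ($V{\left(B,C \right)} = 348 + \left(B + B\right) = 348 + 2 B$)
$T = 234256$ ($T = 484^{2} = 234256$)
$\sqrt{T + V{\left(77,y{\left(-13,5 \right)} \right)}} = \sqrt{234256 + \left(348 + 2 \cdot 77\right)} = \sqrt{234256 + \left(348 + 154\right)} = \sqrt{234256 + 502} = \sqrt{234758}$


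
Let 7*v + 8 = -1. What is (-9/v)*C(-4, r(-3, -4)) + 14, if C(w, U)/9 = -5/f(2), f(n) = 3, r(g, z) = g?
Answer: -91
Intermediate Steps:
v = -9/7 (v = -8/7 + (1/7)*(-1) = -8/7 - 1/7 = -9/7 ≈ -1.2857)
C(w, U) = -15 (C(w, U) = 9*(-5/3) = -15)
(-9/v)*C(-4, r(-3, -4)) + 14 = -9/(-9/7)*(-15) + 14 = -9*(-7/9)*(-15) + 14 = 7*(-15) + 14 = -105 + 14 = -91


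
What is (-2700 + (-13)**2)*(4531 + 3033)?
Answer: -19144484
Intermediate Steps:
(-2700 + (-13)**2)*(4531 + 3033) = (-2700 + 169)*7564 = -2531*7564 = -19144484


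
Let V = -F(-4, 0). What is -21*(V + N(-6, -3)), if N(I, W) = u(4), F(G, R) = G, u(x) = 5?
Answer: -189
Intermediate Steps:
N(I, W) = 5
V = 4 (V = -1*(-4) = 4)
-21*(V + N(-6, -3)) = -21*(4 + 5) = -21*9 = -189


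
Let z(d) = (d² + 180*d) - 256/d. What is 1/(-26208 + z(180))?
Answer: 45/1736576 ≈ 2.5913e-5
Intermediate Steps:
z(d) = d² - 256/d + 180*d
1/(-26208 + z(180)) = 1/(-26208 + (-256 + 180²*(180 + 180))/180) = 1/(-26208 + (-256 + 32400*360)/180) = 1/(-26208 + (-256 + 11664000)/180) = 1/(-26208 + (1/180)*11663744) = 1/(-26208 + 2915936/45) = 1/(1736576/45) = 45/1736576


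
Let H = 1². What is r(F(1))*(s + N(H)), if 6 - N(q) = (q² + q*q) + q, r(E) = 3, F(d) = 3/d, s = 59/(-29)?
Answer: 84/29 ≈ 2.8966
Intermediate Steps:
H = 1
s = -59/29 (s = 59*(-1/29) = -59/29 ≈ -2.0345)
N(q) = 6 - q - 2*q² (N(q) = 6 - ((q² + q*q) + q) = 6 - ((q² + q²) + q) = 6 - (2*q² + q) = 6 - (q + 2*q²) = 6 + (-q - 2*q²) = 6 - q - 2*q²)
r(F(1))*(s + N(H)) = 3*(-59/29 + (6 - 1*1 - 2*1²)) = 3*(-59/29 + (6 - 1 - 2*1)) = 3*(-59/29 + (6 - 1 - 2)) = 3*(-59/29 + 3) = 3*(28/29) = 84/29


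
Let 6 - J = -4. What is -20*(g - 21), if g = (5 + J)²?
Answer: -4080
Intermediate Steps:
J = 10 (J = 6 - 1*(-4) = 6 + 4 = 10)
g = 225 (g = (5 + 10)² = 15² = 225)
-20*(g - 21) = -20*(225 - 21) = -20*204 = -4080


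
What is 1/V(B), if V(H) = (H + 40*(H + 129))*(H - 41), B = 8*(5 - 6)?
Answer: -1/236768 ≈ -4.2235e-6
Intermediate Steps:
B = -8 (B = 8*(-1) = -8)
V(H) = (-41 + H)*(5160 + 41*H) (V(H) = (H + 40*(129 + H))*(-41 + H) = (H + (5160 + 40*H))*(-41 + H) = (5160 + 41*H)*(-41 + H) = (-41 + H)*(5160 + 41*H))
1/V(B) = 1/(-211560 + 41*(-8)² + 3479*(-8)) = 1/(-211560 + 41*64 - 27832) = 1/(-211560 + 2624 - 27832) = 1/(-236768) = -1/236768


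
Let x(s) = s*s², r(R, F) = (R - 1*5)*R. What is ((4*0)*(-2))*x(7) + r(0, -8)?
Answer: 0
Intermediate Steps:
r(R, F) = R*(-5 + R) (r(R, F) = (R - 5)*R = (-5 + R)*R = R*(-5 + R))
x(s) = s³
((4*0)*(-2))*x(7) + r(0, -8) = ((4*0)*(-2))*7³ + 0*(-5 + 0) = (0*(-2))*343 + 0*(-5) = 0*343 + 0 = 0 + 0 = 0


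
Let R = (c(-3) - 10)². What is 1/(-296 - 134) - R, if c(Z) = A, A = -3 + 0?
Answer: -72671/430 ≈ -169.00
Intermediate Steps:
A = -3
c(Z) = -3
R = 169 (R = (-3 - 10)² = (-13)² = 169)
1/(-296 - 134) - R = 1/(-296 - 134) - 1*169 = 1/(-430) - 169 = -1/430 - 169 = -72671/430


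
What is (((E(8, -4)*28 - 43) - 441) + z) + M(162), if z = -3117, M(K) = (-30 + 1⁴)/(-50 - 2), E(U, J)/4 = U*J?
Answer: -373591/52 ≈ -7184.4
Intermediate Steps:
E(U, J) = 4*J*U (E(U, J) = 4*(U*J) = 4*(J*U) = 4*J*U)
M(K) = 29/52 (M(K) = (-30 + 1)/(-52) = -29*(-1/52) = 29/52)
(((E(8, -4)*28 - 43) - 441) + z) + M(162) = ((((4*(-4)*8)*28 - 43) - 441) - 3117) + 29/52 = (((-128*28 - 43) - 441) - 3117) + 29/52 = (((-3584 - 43) - 441) - 3117) + 29/52 = ((-3627 - 441) - 3117) + 29/52 = (-4068 - 3117) + 29/52 = -7185 + 29/52 = -373591/52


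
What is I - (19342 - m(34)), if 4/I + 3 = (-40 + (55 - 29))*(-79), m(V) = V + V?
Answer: -21259218/1103 ≈ -19274.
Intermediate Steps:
m(V) = 2*V
I = 4/1103 (I = 4/(-3 + (-40 + (55 - 29))*(-79)) = 4/(-3 + (-40 + 26)*(-79)) = 4/(-3 - 14*(-79)) = 4/(-3 + 1106) = 4/1103 ≈ 0.0036265)
I - (19342 - m(34)) = 4/1103 - (19342 - 2*34) = 4/1103 - (19342 - 1*68) = 4/1103 - (19342 - 68) = 4/1103 - 1*19274 = 4/1103 - 19274 = -21259218/1103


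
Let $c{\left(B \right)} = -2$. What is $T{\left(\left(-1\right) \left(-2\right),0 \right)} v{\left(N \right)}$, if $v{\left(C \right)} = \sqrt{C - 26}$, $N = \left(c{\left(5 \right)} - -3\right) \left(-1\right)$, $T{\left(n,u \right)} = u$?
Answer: $0$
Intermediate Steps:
$N = -1$ ($N = \left(-2 - -3\right) \left(-1\right) = \left(-2 + 3\right) \left(-1\right) = 1 \left(-1\right) = -1$)
$v{\left(C \right)} = \sqrt{-26 + C}$
$T{\left(\left(-1\right) \left(-2\right),0 \right)} v{\left(N \right)} = 0 \sqrt{-26 - 1} = 0 \sqrt{-27} = 0 \cdot 3 i \sqrt{3} = 0$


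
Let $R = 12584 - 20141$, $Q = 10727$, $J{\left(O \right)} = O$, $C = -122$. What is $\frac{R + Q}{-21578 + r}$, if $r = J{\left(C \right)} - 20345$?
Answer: $- \frac{634}{8409} \approx -0.075395$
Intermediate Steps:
$R = -7557$
$r = -20467$ ($r = -122 - 20345 = -20467$)
$\frac{R + Q}{-21578 + r} = \frac{-7557 + 10727}{-21578 - 20467} = \frac{3170}{-42045} = 3170 \left(- \frac{1}{42045}\right) = - \frac{634}{8409}$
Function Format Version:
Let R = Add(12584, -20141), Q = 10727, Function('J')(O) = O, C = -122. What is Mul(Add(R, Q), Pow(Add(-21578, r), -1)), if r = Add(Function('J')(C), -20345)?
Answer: Rational(-634, 8409) ≈ -0.075395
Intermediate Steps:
R = -7557
r = -20467 (r = Add(-122, -20345) = -20467)
Mul(Add(R, Q), Pow(Add(-21578, r), -1)) = Mul(Add(-7557, 10727), Pow(Add(-21578, -20467), -1)) = Mul(3170, Pow(-42045, -1)) = Mul(3170, Rational(-1, 42045)) = Rational(-634, 8409)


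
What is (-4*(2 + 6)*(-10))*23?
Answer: 7360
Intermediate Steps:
(-4*(2 + 6)*(-10))*23 = (-4*8*(-10))*23 = -32*(-10)*23 = 320*23 = 7360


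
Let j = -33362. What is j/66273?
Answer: -33362/66273 ≈ -0.50340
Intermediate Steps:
j/66273 = -33362/66273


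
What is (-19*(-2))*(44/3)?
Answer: 1672/3 ≈ 557.33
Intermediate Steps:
(-19*(-2))*(44/3) = 38*(44*(1/3)) = 38*(44/3) = 1672/3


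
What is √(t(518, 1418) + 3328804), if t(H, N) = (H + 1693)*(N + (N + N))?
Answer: √12734398 ≈ 3568.5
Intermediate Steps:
t(H, N) = 3*N*(1693 + H) (t(H, N) = (1693 + H)*(N + 2*N) = (1693 + H)*(3*N) = 3*N*(1693 + H))
√(t(518, 1418) + 3328804) = √(3*1418*(1693 + 518) + 3328804) = √(3*1418*2211 + 3328804) = √(9405594 + 3328804) = √12734398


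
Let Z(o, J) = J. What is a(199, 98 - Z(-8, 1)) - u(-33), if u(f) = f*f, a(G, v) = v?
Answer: -992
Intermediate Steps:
u(f) = f²
a(199, 98 - Z(-8, 1)) - u(-33) = (98 - 1*1) - 1*(-33)² = (98 - 1) - 1*1089 = 97 - 1089 = -992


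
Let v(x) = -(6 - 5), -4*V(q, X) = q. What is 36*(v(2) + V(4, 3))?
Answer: -72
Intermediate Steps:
V(q, X) = -q/4
v(x) = -1 (v(x) = -1*1 = -1)
36*(v(2) + V(4, 3)) = 36*(-1 - 1/4*4) = 36*(-1 - 1) = 36*(-2) = -72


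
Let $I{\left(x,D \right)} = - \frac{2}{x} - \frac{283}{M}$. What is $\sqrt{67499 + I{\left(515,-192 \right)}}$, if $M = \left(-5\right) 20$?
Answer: $\frac{\sqrt{71612687327}}{1030} \approx 259.81$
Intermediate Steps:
$M = -100$
$I{\left(x,D \right)} = \frac{283}{100} - \frac{2}{x}$ ($I{\left(x,D \right)} = - \frac{2}{x} - \frac{283}{-100} = - \frac{2}{x} - - \frac{283}{100} = - \frac{2}{x} + \frac{283}{100} = \frac{283}{100} - \frac{2}{x}$)
$\sqrt{67499 + I{\left(515,-192 \right)}} = \sqrt{67499 + \left(\frac{283}{100} - \frac{2}{515}\right)} = \sqrt{67499 + \frac{29109}{10300}} = \sqrt{\frac{695268809}{10300}} = \frac{\sqrt{71612687327}}{1030}$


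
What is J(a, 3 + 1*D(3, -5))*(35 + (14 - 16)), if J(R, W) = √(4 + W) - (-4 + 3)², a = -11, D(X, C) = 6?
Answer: -33 + 33*√13 ≈ 85.983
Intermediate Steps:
J(R, W) = -1 + √(4 + W) (J(R, W) = √(4 + W) - 1*(-1)² = √(4 + W) - 1*1 = √(4 + W) - 1 = -1 + √(4 + W))
J(a, 3 + 1*D(3, -5))*(35 + (14 - 16)) = (-1 + √(4 + (3 + 1*6)))*(35 + (14 - 16)) = (-1 + √(4 + (3 + 6)))*(35 - 2) = (-1 + √(4 + 9))*33 = (-1 + √13)*33 = -33 + 33*√13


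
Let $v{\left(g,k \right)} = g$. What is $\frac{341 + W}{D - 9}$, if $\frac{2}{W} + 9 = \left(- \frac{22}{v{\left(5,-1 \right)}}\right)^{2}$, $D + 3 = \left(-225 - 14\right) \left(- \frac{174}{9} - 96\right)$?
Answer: $\frac{265107}{21408422} \approx 0.012383$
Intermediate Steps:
$D = \frac{82685}{3}$ ($D = -3 + \left(-225 - 14\right) \left(- \frac{174}{9} - 96\right) = -3 - 239 \left(\left(-174\right) \frac{1}{9} - 96\right) = -3 - 239 \left(- \frac{58}{3} - 96\right) = -3 - - \frac{82694}{3} = -3 + \frac{82694}{3} = \frac{82685}{3} \approx 27562.0$)
$W = \frac{50}{259}$ ($W = \frac{2}{-9 + \left(- \frac{22}{5}\right)^{2}} = \frac{2}{-9 + \frac{484}{25}} = \frac{2}{\frac{259}{25}} = 2 \cdot \frac{25}{259} = \frac{50}{259} \approx 0.19305$)
$\frac{341 + W}{D - 9} = \frac{341 + \frac{50}{259}}{\frac{82685}{3} - 9} = \frac{88369}{259 \cdot \frac{82658}{3}} = \frac{88369}{259} \cdot \frac{3}{82658} = \frac{265107}{21408422}$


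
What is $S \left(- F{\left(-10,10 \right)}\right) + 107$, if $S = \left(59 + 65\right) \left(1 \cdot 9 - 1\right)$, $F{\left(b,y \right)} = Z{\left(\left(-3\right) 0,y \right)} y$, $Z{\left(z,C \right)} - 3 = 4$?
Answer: $-69333$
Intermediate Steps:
$Z{\left(z,C \right)} = 7$ ($Z{\left(z,C \right)} = 3 + 4 = 7$)
$F{\left(b,y \right)} = 7 y$
$S = 992$ ($S = 124 \left(9 - 1\right) = 124 \cdot 8 = 992$)
$S \left(- F{\left(-10,10 \right)}\right) + 107 = 992 \left(- 7 \cdot 10\right) + 107 = 992 \left(\left(-1\right) 70\right) + 107 = 992 \left(-70\right) + 107 = -69440 + 107 = -69333$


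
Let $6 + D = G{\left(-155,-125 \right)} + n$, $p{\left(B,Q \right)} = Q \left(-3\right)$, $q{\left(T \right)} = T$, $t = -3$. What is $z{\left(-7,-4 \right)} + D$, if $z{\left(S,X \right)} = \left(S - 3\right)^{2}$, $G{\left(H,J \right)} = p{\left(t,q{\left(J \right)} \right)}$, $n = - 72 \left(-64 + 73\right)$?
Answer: $-179$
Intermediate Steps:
$p{\left(B,Q \right)} = - 3 Q$
$n = -648$ ($n = \left(-72\right) 9 = -648$)
$G{\left(H,J \right)} = - 3 J$
$z{\left(S,X \right)} = \left(-3 + S\right)^{2}$
$D = -279$ ($D = -6 - 273 = -279$)
$z{\left(-7,-4 \right)} + D = \left(-3 - 7\right)^{2} - 279 = \left(-10\right)^{2} - 279 = 100 - 279 = -179$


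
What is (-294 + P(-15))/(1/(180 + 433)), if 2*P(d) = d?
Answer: -369639/2 ≈ -1.8482e+5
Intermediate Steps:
P(d) = d/2
(-294 + P(-15))/(1/(180 + 433)) = (-294 + (½)*(-15))/(1/(180 + 433)) = (-294 - 15/2)/(1/613) = -603/(2*1/613) = -603/2*613 = -369639/2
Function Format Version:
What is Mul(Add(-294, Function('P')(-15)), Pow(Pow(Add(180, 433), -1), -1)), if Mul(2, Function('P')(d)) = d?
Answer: Rational(-369639, 2) ≈ -1.8482e+5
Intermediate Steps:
Function('P')(d) = Mul(Rational(1, 2), d)
Mul(Add(-294, Function('P')(-15)), Pow(Pow(Add(180, 433), -1), -1)) = Mul(Add(-294, Mul(Rational(1, 2), -15)), Pow(Pow(Add(180, 433), -1), -1)) = Mul(Add(-294, Rational(-15, 2)), Pow(Pow(613, -1), -1)) = Mul(Rational(-603, 2), Pow(Rational(1, 613), -1)) = Mul(Rational(-603, 2), 613) = Rational(-369639, 2)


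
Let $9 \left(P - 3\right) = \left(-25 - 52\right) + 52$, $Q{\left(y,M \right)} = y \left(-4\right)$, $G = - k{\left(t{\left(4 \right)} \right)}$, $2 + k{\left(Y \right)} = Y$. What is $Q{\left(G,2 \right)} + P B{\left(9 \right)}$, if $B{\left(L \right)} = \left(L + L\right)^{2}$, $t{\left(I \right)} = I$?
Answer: $80$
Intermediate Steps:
$k{\left(Y \right)} = -2 + Y$
$B{\left(L \right)} = 4 L^{2}$ ($B{\left(L \right)} = \left(2 L\right)^{2} = 4 L^{2}$)
$G = -2$ ($G = - (-2 + 4) = \left(-1\right) 2 = -2$)
$Q{\left(y,M \right)} = - 4 y$
$P = \frac{2}{9}$ ($P = 3 + \frac{\left(-25 - 52\right) + 52}{9} = 3 + \frac{-77 + 52}{9} = 3 + \frac{1}{9} \left(-25\right) = 3 - \frac{25}{9} = \frac{2}{9} \approx 0.22222$)
$Q{\left(G,2 \right)} + P B{\left(9 \right)} = \left(-4\right) \left(-2\right) + \frac{2 \cdot 4 \cdot 9^{2}}{9} = 8 + \frac{2 \cdot 4 \cdot 81}{9} = 8 + \frac{2}{9} \cdot 324 = 8 + 72 = 80$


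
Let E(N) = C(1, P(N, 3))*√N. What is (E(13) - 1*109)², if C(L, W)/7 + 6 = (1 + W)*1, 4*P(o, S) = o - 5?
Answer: 17614 + 4578*√13 ≈ 34120.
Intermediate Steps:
P(o, S) = -5/4 + o/4 (P(o, S) = (o - 5)/4 = (-5 + o)/4 = -5/4 + o/4)
C(L, W) = -35 + 7*W (C(L, W) = -42 + 7*((1 + W)*1) = -42 + 7*(1 + W) = -42 + (7 + 7*W) = -35 + 7*W)
E(N) = √N*(-175/4 + 7*N/4) (E(N) = (-35 + 7*(-5/4 + N/4))*√N = (-35 + (-35/4 + 7*N/4))*√N = (-175/4 + 7*N/4)*√N = √N*(-175/4 + 7*N/4))
(E(13) - 1*109)² = (7*√13*(-25 + 13)/4 - 1*109)² = ((7/4)*√13*(-12) - 109)² = (-21*√13 - 109)² = (-109 - 21*√13)²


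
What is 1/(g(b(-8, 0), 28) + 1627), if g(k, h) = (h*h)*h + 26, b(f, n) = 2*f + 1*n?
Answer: 1/23605 ≈ 4.2364e-5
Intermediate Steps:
b(f, n) = n + 2*f (b(f, n) = 2*f + n = n + 2*f)
g(k, h) = 26 + h**3 (g(k, h) = h**2*h + 26 = h**3 + 26 = 26 + h**3)
1/(g(b(-8, 0), 28) + 1627) = 1/((26 + 28**3) + 1627) = 1/((26 + 21952) + 1627) = 1/(21978 + 1627) = 1/23605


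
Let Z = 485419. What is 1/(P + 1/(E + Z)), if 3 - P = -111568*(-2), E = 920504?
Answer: -1405923/313707816758 ≈ -4.4816e-6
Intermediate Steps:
P = -223133 (P = 3 - (-111568)*(-2) = 3 - 1*223136 = 3 - 223136 = -223133)
1/(P + 1/(E + Z)) = 1/(-223133 + 1/(920504 + 485419)) = 1/(-223133 + 1/1405923) = 1/(-313707816758/1405923) = -1405923/313707816758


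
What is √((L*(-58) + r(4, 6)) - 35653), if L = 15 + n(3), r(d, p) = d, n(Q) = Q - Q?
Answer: I*√36519 ≈ 191.1*I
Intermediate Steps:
n(Q) = 0
L = 15 (L = 15 + 0 = 15)
√((L*(-58) + r(4, 6)) - 35653) = √((15*(-58) + 4) - 35653) = √((-870 + 4) - 35653) = √(-866 - 35653) = √(-36519) = I*√36519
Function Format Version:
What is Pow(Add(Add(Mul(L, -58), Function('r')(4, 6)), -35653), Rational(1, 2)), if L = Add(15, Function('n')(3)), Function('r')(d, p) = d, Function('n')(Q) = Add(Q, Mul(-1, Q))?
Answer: Mul(I, Pow(36519, Rational(1, 2))) ≈ Mul(191.10, I)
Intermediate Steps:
Function('n')(Q) = 0
L = 15 (L = Add(15, 0) = 15)
Pow(Add(Add(Mul(L, -58), Function('r')(4, 6)), -35653), Rational(1, 2)) = Pow(Add(Add(Mul(15, -58), 4), -35653), Rational(1, 2)) = Pow(Add(Add(-870, 4), -35653), Rational(1, 2)) = Pow(Add(-866, -35653), Rational(1, 2)) = Pow(-36519, Rational(1, 2)) = Mul(I, Pow(36519, Rational(1, 2)))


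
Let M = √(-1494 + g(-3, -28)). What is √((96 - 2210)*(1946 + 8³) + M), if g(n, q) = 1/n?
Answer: √(-46765908 + 3*I*√13449)/3 ≈ 0.0084791 + 2279.5*I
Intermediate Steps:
M = I*√13449/3 (M = √(-1494 + 1/(-3)) = √(-1494 - ⅓) = √(-4483/3) = I*√13449/3 ≈ 38.657*I)
√((96 - 2210)*(1946 + 8³) + M) = √((96 - 2210)*(1946 + 8³) + I*√13449/3) = √(-2114*(1946 + 512) + I*√13449/3) = √(-2114*2458 + I*√13449/3) = √(-5196212 + I*√13449/3)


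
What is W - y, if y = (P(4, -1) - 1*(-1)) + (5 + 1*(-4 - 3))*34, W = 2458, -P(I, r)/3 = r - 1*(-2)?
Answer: 2528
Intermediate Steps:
P(I, r) = -6 - 3*r (P(I, r) = -3*(r - 1*(-2)) = -3*(r + 2) = -3*(2 + r) = -6 - 3*r)
y = -70 (y = ((-6 - 3*(-1)) - 1*(-1)) + (5 + 1*(-4 - 3))*34 = ((-6 + 3) + 1) + (5 + 1*(-7))*34 = (-3 + 1) + (5 - 7)*34 = -2 - 2*34 = -2 - 68 = -70)
W - y = 2458 - 1*(-70) = 2458 + 70 = 2528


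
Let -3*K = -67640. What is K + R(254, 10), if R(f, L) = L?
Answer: 67670/3 ≈ 22557.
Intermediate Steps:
K = 67640/3 (K = -1/3*(-67640) = 67640/3 ≈ 22547.)
K + R(254, 10) = 67640/3 + 10 = 67670/3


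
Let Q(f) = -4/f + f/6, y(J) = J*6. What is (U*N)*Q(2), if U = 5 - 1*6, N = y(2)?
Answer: 20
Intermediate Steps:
y(J) = 6*J
N = 12 (N = 6*2 = 12)
Q(f) = -4/f + f/6 (Q(f) = -4/f + f*(1/6) = -4/f + f/6)
U = -1 (U = 5 - 6 = -1)
(U*N)*Q(2) = (-1*12)*(-4/2 + (1/6)*2) = -12*(-4*1/2 + 1/3) = -12*(-2 + 1/3) = -12*(-5/3) = 20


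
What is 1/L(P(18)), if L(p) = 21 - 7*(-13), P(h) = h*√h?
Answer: 1/112 ≈ 0.0089286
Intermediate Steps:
P(h) = h^(3/2)
L(p) = 112 (L(p) = 21 + 91 = 112)
1/L(P(18)) = 1/112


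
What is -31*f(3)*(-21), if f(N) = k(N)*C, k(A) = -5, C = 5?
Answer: -16275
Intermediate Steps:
f(N) = -25 (f(N) = -5*5 = -25)
-31*f(3)*(-21) = -31*(-25)*(-21) = 775*(-21) = -16275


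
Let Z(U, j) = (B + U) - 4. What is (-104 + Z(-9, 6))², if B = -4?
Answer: 14641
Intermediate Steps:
Z(U, j) = -8 + U (Z(U, j) = (-4 + U) - 4 = -8 + U)
(-104 + Z(-9, 6))² = (-104 + (-8 - 9))² = (-104 - 17)² = (-121)² = 14641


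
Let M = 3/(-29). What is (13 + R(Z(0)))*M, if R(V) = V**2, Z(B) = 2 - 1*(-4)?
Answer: -147/29 ≈ -5.0690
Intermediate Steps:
Z(B) = 6 (Z(B) = 2 + 4 = 6)
M = -3/29 (M = 3*(-1/29) = -3/29 ≈ -0.10345)
(13 + R(Z(0)))*M = (13 + 6**2)*(-3/29) = (13 + 36)*(-3/29) = 49*(-3/29) = -147/29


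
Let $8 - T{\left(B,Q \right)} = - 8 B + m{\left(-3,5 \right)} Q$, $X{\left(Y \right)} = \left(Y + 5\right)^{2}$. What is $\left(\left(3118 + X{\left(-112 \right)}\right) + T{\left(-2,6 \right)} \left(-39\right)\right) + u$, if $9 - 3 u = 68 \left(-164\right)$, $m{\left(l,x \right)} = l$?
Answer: $\frac{53692}{3} \approx 17897.0$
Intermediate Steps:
$u = \frac{11161}{3}$ ($u = 3 - \frac{68 \left(-164\right)}{3} = 3 - - \frac{11152}{3} = 3 + \frac{11152}{3} = \frac{11161}{3} \approx 3720.3$)
$X{\left(Y \right)} = \left(5 + Y\right)^{2}$
$T{\left(B,Q \right)} = 8 + 3 Q + 8 B$ ($T{\left(B,Q \right)} = 8 - \left(- 8 B - 3 Q\right) = 8 + \left(3 Q + 8 B\right) = 8 + 3 Q + 8 B$)
$\left(\left(3118 + X{\left(-112 \right)}\right) + T{\left(-2,6 \right)} \left(-39\right)\right) + u = \left(\left(3118 + \left(5 - 112\right)^{2}\right) + \left(8 + 3 \cdot 6 + 8 \left(-2\right)\right) \left(-39\right)\right) + \frac{11161}{3} = \left(\left(3118 + \left(-107\right)^{2}\right) + \left(8 + 18 - 16\right) \left(-39\right)\right) + \frac{11161}{3} = \left(\left(3118 + 11449\right) + 10 \left(-39\right)\right) + \frac{11161}{3} = \left(14567 - 390\right) + \frac{11161}{3} = 14177 + \frac{11161}{3} = \frac{53692}{3}$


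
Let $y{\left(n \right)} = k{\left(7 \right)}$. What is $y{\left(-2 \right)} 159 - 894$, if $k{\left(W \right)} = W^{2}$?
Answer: $6897$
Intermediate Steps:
$y{\left(n \right)} = 49$ ($y{\left(n \right)} = 7^{2} = 49$)
$y{\left(-2 \right)} 159 - 894 = 49 \cdot 159 - 894 = 7791 - 894 = 6897$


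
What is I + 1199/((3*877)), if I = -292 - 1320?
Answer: -4239973/2631 ≈ -1611.5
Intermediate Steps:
I = -1612
I + 1199/((3*877)) = -1612 + 1199/((3*877)) = -1612 + 1199/2631 = -4239973/2631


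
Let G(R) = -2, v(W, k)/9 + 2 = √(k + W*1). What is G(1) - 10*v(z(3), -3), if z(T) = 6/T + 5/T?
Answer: 178 - 30*√6 ≈ 104.52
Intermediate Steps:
z(T) = 11/T
v(W, k) = -18 + 9*√(W + k) (v(W, k) = -18 + 9*√(k + W*1) = -18 + 9*√(k + W) = -18 + 9*√(W + k))
G(1) - 10*v(z(3), -3) = -2 - 10*(-18 + 9*√(11/3 - 3)) = -2 - 10*(-18 + 9*√(⅔)) = -2 - 10*(-18 + 9*(√6/3)) = -2 - 10*(-18 + 3*√6) = -2 + (180 - 30*√6) = 178 - 30*√6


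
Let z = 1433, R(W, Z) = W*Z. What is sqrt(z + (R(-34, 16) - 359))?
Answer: sqrt(530) ≈ 23.022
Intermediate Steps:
sqrt(z + (R(-34, 16) - 359)) = sqrt(1433 + (-34*16 - 359)) = sqrt(1433 + (-544 - 359)) = sqrt(1433 - 903) = sqrt(530)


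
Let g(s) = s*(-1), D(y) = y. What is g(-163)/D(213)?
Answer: 163/213 ≈ 0.76526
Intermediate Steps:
g(s) = -s
g(-163)/D(213) = -1*(-163)/213 = 163*(1/213) = 163/213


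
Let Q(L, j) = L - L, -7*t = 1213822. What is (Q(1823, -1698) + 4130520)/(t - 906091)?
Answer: -28913640/7556459 ≈ -3.8263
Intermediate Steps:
t = -1213822/7 (t = -1/7*1213822 = -1213822/7 ≈ -1.7340e+5)
Q(L, j) = 0
(Q(1823, -1698) + 4130520)/(t - 906091) = (0 + 4130520)/(-1213822/7 - 906091) = 4130520/(-7556459/7) = 4130520*(-7/7556459) = -28913640/7556459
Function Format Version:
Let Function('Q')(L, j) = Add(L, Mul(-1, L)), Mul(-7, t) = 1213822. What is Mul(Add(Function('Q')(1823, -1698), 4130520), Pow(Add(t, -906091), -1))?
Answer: Rational(-28913640, 7556459) ≈ -3.8263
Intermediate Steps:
t = Rational(-1213822, 7) (t = Mul(Rational(-1, 7), 1213822) = Rational(-1213822, 7) ≈ -1.7340e+5)
Function('Q')(L, j) = 0
Mul(Add(Function('Q')(1823, -1698), 4130520), Pow(Add(t, -906091), -1)) = Mul(Add(0, 4130520), Pow(Add(Rational(-1213822, 7), -906091), -1)) = Mul(4130520, Pow(Rational(-7556459, 7), -1)) = Mul(4130520, Rational(-7, 7556459)) = Rational(-28913640, 7556459)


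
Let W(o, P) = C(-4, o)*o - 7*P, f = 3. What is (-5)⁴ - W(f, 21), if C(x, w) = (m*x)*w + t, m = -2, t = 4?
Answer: 688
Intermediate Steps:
C(x, w) = 4 - 2*w*x (C(x, w) = (-2*x)*w + 4 = -2*w*x + 4 = 4 - 2*w*x)
W(o, P) = -7*P + o*(4 + 8*o) (W(o, P) = (4 - 2*o*(-4))*o - 7*P = (4 + 8*o)*o - 7*P = o*(4 + 8*o) - 7*P = -7*P + o*(4 + 8*o))
(-5)⁴ - W(f, 21) = (-5)⁴ - (-7*21 + 4*3 + 8*3²) = 625 - (-147 + 12 + 8*9) = 625 - (-147 + 12 + 72) = 625 - 1*(-63) = 625 + 63 = 688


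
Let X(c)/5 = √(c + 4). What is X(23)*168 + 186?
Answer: 186 + 2520*√3 ≈ 4550.8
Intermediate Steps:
X(c) = 5*√(4 + c) (X(c) = 5*√(c + 4) = 5*√(4 + c))
X(23)*168 + 186 = (5*√(4 + 23))*168 + 186 = (5*√27)*168 + 186 = (5*(3*√3))*168 + 186 = (15*√3)*168 + 186 = 2520*√3 + 186 = 186 + 2520*√3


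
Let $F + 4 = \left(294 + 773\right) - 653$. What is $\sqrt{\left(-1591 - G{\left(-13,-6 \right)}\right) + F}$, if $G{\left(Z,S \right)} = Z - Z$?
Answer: $i \sqrt{1181} \approx 34.366 i$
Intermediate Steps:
$G{\left(Z,S \right)} = 0$
$F = 410$ ($F = -4 + \left(\left(294 + 773\right) - 653\right) = -4 + \left(1067 - 653\right) = -4 + 414 = 410$)
$\sqrt{\left(-1591 - G{\left(-13,-6 \right)}\right) + F} = \sqrt{\left(-1591 - 0\right) + 410} = \sqrt{\left(-1591 + 0\right) + 410} = \sqrt{-1591 + 410} = \sqrt{-1181} = i \sqrt{1181}$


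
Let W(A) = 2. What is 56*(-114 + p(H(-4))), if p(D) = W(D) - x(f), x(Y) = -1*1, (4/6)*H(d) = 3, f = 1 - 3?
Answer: -6216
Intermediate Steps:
f = -2
H(d) = 9/2 (H(d) = (3/2)*3 = 9/2)
x(Y) = -1
p(D) = 3 (p(D) = 2 - 1*(-1) = 2 + 1 = 3)
56*(-114 + p(H(-4))) = 56*(-114 + 3) = 56*(-111) = -6216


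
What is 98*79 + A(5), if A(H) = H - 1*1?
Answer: 7746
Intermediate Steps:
A(H) = -1 + H (A(H) = H - 1 = -1 + H)
98*79 + A(5) = 98*79 + (-1 + 5) = 7742 + 4 = 7746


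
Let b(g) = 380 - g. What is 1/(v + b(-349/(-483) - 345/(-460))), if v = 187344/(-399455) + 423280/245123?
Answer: 27024707798340/10263585143691713 ≈ 0.0026331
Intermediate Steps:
v = 123158989088/97915607965 (v = 187344*(-1/399455) + 423280*(1/245123) = -187344/399455 + 423280/245123 = 123158989088/97915607965 ≈ 1.2578)
1/(v + b(-349/(-483) - 345/(-460))) = 1/(123158989088/97915607965 + (380 - (-349/(-483) - 345/(-460)))) = 1/(123158989088/97915607965 + (380 - (-349*(-1/483) - 345*(-1/460)))) = 1/(123158989088/97915607965 + (380 - (349/483 + 3/4))) = 1/(123158989088/97915607965 + (380 - 1*2845/1932)) = 1/(123158989088/97915607965 + (380 - 2845/1932)) = 1/(123158989088/97915607965 + 731315/1932) = 1/(10263585143691713/27024707798340) = 27024707798340/10263585143691713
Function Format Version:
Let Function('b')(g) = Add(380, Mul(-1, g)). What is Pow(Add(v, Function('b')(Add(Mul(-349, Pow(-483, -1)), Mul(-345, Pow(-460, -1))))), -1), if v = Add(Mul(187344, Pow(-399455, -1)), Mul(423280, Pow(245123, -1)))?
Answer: Rational(27024707798340, 10263585143691713) ≈ 0.0026331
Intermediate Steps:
v = Rational(123158989088, 97915607965) (v = Add(Mul(187344, Rational(-1, 399455)), Mul(423280, Rational(1, 245123))) = Add(Rational(-187344, 399455), Rational(423280, 245123)) = Rational(123158989088, 97915607965) ≈ 1.2578)
Pow(Add(v, Function('b')(Add(Mul(-349, Pow(-483, -1)), Mul(-345, Pow(-460, -1))))), -1) = Pow(Add(Rational(123158989088, 97915607965), Add(380, Mul(-1, Add(Mul(-349, Pow(-483, -1)), Mul(-345, Pow(-460, -1)))))), -1) = Pow(Add(Rational(123158989088, 97915607965), Add(380, Mul(-1, Add(Mul(-349, Rational(-1, 483)), Mul(-345, Rational(-1, 460)))))), -1) = Pow(Add(Rational(123158989088, 97915607965), Add(380, Mul(-1, Add(Rational(349, 483), Rational(3, 4))))), -1) = Pow(Add(Rational(123158989088, 97915607965), Add(380, Mul(-1, Rational(2845, 1932)))), -1) = Pow(Add(Rational(123158989088, 97915607965), Add(380, Rational(-2845, 1932))), -1) = Pow(Add(Rational(123158989088, 97915607965), Rational(731315, 1932)), -1) = Pow(Rational(10263585143691713, 27024707798340), -1) = Rational(27024707798340, 10263585143691713)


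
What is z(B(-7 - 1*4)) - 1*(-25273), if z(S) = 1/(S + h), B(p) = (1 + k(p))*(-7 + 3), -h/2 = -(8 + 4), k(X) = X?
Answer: 1617473/64 ≈ 25273.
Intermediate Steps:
h = 24 (h = -(-2)*(8 + 4) = -(-2)*12 = -2*(-12) = 24)
B(p) = -4 - 4*p (B(p) = (1 + p)*(-7 + 3) = (1 + p)*(-4) = -4 - 4*p)
z(S) = 1/(24 + S) (z(S) = 1/(S + 24) = 1/(24 + S))
z(B(-7 - 1*4)) - 1*(-25273) = 1/(24 + (-4 - 4*(-7 - 1*4))) - 1*(-25273) = 1/(24 + (-4 - 4*(-7 - 4))) + 25273 = 1/(24 + (-4 - 4*(-11))) + 25273 = 1/(24 + (-4 + 44)) + 25273 = 1/(24 + 40) + 25273 = 1/64 + 25273 = 1617473/64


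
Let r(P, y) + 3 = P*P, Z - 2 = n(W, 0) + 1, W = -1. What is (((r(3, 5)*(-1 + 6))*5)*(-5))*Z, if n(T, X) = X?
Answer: -2250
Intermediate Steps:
Z = 3 (Z = 2 + (0 + 1) = 2 + 1 = 3)
r(P, y) = -3 + P² (r(P, y) = -3 + P*P = -3 + P²)
(((r(3, 5)*(-1 + 6))*5)*(-5))*Z = ((((-3 + 3²)*(-1 + 6))*5)*(-5))*3 = ((((-3 + 9)*5)*5)*(-5))*3 = (((6*5)*5)*(-5))*3 = ((30*5)*(-5))*3 = (150*(-5))*3 = -750*3 = -2250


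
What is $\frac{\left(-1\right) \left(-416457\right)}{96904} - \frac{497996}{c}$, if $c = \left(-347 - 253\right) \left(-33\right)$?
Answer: $- \frac{5001494473}{239837400} \approx -20.854$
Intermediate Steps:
$c = 19800$ ($c = \left(-600\right) \left(-33\right) = 19800$)
$\frac{\left(-1\right) \left(-416457\right)}{96904} - \frac{497996}{c} = \frac{\left(-1\right) \left(-416457\right)}{96904} - \frac{497996}{19800} = 416457 \cdot \frac{1}{96904} - \frac{124499}{4950} = \frac{416457}{96904} - \frac{124499}{4950} = - \frac{5001494473}{239837400}$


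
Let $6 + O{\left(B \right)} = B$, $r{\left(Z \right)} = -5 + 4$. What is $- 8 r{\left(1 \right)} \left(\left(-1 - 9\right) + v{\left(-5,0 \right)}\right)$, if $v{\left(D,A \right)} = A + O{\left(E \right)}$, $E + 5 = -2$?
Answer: $-184$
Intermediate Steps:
$E = -7$ ($E = -5 - 2 = -7$)
$r{\left(Z \right)} = -1$
$O{\left(B \right)} = -6 + B$
$v{\left(D,A \right)} = -13 + A$ ($v{\left(D,A \right)} = A - 13 = -13 + A$)
$- 8 r{\left(1 \right)} \left(\left(-1 - 9\right) + v{\left(-5,0 \right)}\right) = \left(-8\right) \left(-1\right) \left(\left(-1 - 9\right) + \left(-13 + 0\right)\right) = 8 \left(-10 - 13\right) = 8 \left(-23\right) = -184$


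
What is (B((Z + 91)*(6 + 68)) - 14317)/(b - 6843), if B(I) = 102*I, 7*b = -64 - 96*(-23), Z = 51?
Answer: -7402493/45757 ≈ -161.78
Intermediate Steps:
b = 2144/7 (b = (-64 - 96*(-23))/7 = (-64 + 2208)/7 = (1/7)*2144 = 2144/7 ≈ 306.29)
(B((Z + 91)*(6 + 68)) - 14317)/(b - 6843) = (102*((51 + 91)*(6 + 68)) - 14317)/(2144/7 - 6843) = (102*(142*74) - 14317)/(-45757/7) = (102*10508 - 14317)*(-7/45757) = (1071816 - 14317)*(-7/45757) = 1057499*(-7/45757) = -7402493/45757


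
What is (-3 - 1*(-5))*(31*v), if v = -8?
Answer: -496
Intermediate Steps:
(-3 - 1*(-5))*(31*v) = (-3 - 1*(-5))*(31*(-8)) = (-3 + 5)*(-248) = 2*(-248) = -496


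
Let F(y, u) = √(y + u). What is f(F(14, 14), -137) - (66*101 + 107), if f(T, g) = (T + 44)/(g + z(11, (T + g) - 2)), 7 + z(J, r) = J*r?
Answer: -901632053/133121 - 1438*√7/931847 ≈ -6773.0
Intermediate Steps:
z(J, r) = -7 + J*r
F(y, u) = √(u + y)
f(T, g) = (44 + T)/(-29 + 11*T + 12*g) (f(T, g) = (T + 44)/(g + (-7 + 11*((T + g) - 2))) = (44 + T)/(g + (-7 + 11*(-2 + T + g))) = (44 + T)/(g + (-7 + (-22 + 11*T + 11*g))) = (44 + T)/(g + (-29 + 11*T + 11*g)) = (44 + T)/(-29 + 11*T + 12*g))
f(F(14, 14), -137) - (66*101 + 107) = (44 + √(14 + 14))/(-29 + 11*√(14 + 14) + 12*(-137)) - (66*101 + 107) = (44 + √28)/(-29 + 11*√28 - 1644) - (6666 + 107) = (44 + 2*√7)/(-29 + 11*(2*√7) - 1644) - 1*6773 = (44 + 2*√7)/(-29 + 22*√7 - 1644) - 6773 = (44 + 2*√7)/(-1673 + 22*√7) - 6773 = -6773 + (44 + 2*√7)/(-1673 + 22*√7)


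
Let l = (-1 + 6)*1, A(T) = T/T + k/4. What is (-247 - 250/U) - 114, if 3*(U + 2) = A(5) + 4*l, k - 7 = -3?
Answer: -3263/8 ≈ -407.88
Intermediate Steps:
k = 4 (k = 7 - 3 = 4)
A(T) = 2 (A(T) = T/T + 4/4 = 1 + 4*(¼) = 1 + 1 = 2)
l = 5 (l = 5*1 = 5)
U = 16/3 (U = -2 + (2 + 4*5)/3 = -2 + (2 + 20)/3 = -2 + (⅓)*22 = -2 + 22/3 = 16/3 ≈ 5.3333)
(-247 - 250/U) - 114 = (-247 - 250/16/3) - 114 = (-247 - 250*3/16) - 114 = (-247 - 375/8) - 114 = -2351/8 - 114 = -3263/8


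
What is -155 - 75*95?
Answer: -7280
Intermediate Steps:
-155 - 75*95 = -155 - 7125 = -7280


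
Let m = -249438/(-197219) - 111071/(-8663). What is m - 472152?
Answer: -806651496037001/1708508197 ≈ -4.7214e+5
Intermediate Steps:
m = 24066192943/1708508197 (m = -249438*(-1/197219) - 111071*(-1/8663) = 249438/197219 + 111071/8663 = 24066192943/1708508197 ≈ 14.086)
m - 472152 = 24066192943/1708508197 - 472152 = -806651496037001/1708508197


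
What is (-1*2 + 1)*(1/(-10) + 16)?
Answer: -159/10 ≈ -15.900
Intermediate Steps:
(-1*2 + 1)*(1/(-10) + 16) = (-2 + 1)*(-1/10 + 16) = -1*159/10 = -159/10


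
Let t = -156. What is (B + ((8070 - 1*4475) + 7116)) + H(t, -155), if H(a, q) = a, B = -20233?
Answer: -9678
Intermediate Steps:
(B + ((8070 - 1*4475) + 7116)) + H(t, -155) = (-20233 + ((8070 - 1*4475) + 7116)) - 156 = (-20233 + ((8070 - 4475) + 7116)) - 156 = (-20233 + (3595 + 7116)) - 156 = (-20233 + 10711) - 156 = -9522 - 156 = -9678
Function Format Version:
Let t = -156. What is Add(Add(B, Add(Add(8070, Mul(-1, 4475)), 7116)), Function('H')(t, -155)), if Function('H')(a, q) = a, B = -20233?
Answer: -9678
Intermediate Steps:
Add(Add(B, Add(Add(8070, Mul(-1, 4475)), 7116)), Function('H')(t, -155)) = Add(Add(-20233, Add(Add(8070, Mul(-1, 4475)), 7116)), -156) = Add(Add(-20233, Add(Add(8070, -4475), 7116)), -156) = Add(Add(-20233, Add(3595, 7116)), -156) = Add(Add(-20233, 10711), -156) = Add(-9522, -156) = -9678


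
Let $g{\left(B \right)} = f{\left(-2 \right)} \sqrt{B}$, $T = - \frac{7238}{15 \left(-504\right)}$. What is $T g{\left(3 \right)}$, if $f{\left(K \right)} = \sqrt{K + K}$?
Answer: $\frac{517 i \sqrt{3}}{270} \approx 3.3166 i$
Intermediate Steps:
$f{\left(K \right)} = \sqrt{2} \sqrt{K}$ ($f{\left(K \right)} = \sqrt{2 K} = \sqrt{2} \sqrt{K}$)
$T = \frac{517}{540}$ ($T = - \frac{7238}{-7560} = \left(-7238\right) \left(- \frac{1}{7560}\right) = \frac{517}{540} \approx 0.95741$)
$g{\left(B \right)} = 2 i \sqrt{B}$ ($g{\left(B \right)} = \sqrt{2} \sqrt{-2} \sqrt{B} = \sqrt{2} i \sqrt{2} \sqrt{B} = 2 i \sqrt{B}$)
$T g{\left(3 \right)} = \frac{517 \cdot 2 i \sqrt{3}}{540} = \frac{517 i \sqrt{3}}{270}$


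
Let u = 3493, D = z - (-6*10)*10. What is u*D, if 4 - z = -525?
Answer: 3943597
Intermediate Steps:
z = 529 (z = 4 - 1*(-525) = 4 + 525 = 529)
D = 1129 (D = 529 - (-6*10)*10 = 529 - (-60)*10 = 529 - 1*(-600) = 529 + 600 = 1129)
u*D = 3493*1129 = 3943597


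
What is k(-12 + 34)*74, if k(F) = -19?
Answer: -1406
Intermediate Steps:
k(-12 + 34)*74 = -19*74 = -1406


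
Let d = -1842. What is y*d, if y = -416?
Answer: 766272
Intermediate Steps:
y*d = -416*(-1842) = 766272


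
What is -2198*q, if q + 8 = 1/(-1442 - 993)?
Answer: 42819238/2435 ≈ 17585.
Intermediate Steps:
q = -19481/2435 (q = -8 + 1/(-1442 - 993) = -8 + 1/(-2435) = -8 - 1/2435 = -19481/2435 ≈ -8.0004)
-2198*q = -2198*(-19481/2435) = 42819238/2435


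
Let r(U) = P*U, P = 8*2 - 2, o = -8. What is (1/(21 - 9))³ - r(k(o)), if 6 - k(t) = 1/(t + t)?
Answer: -146663/1728 ≈ -84.874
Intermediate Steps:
P = 14 (P = 16 - 2 = 14)
k(t) = 6 - 1/(2*t) (k(t) = 6 - 1/(t + t) = 6 - 1/(2*t))
r(U) = 14*U
(1/(21 - 9))³ - r(k(o)) = (1/(21 - 9))³ - 14*(6 - ½/(-8)) = (1/12)³ - 14*(6 - ½*(-⅛)) = (1/12)³ - 14*(6 + 1/16) = 1/1728 - 14*97/16 = 1/1728 - 1*679/8 = 1/1728 - 679/8 = -146663/1728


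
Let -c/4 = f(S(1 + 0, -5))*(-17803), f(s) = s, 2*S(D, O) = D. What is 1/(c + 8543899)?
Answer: 1/8579505 ≈ 1.1656e-7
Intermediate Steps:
S(D, O) = D/2
c = 35606 (c = -4*(1 + 0)/2*(-17803) = -4*(½)*1*(-17803) = -2*(-17803) = -4*(-17803/2) = 35606)
1/(c + 8543899) = 1/(35606 + 8543899) = 1/8579505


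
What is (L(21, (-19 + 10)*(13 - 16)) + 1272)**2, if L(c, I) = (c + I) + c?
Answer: 1798281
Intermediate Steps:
L(c, I) = I + 2*c (L(c, I) = (I + c) + c = I + 2*c)
(L(21, (-19 + 10)*(13 - 16)) + 1272)**2 = (((-19 + 10)*(13 - 16) + 2*21) + 1272)**2 = ((-9*(-3) + 42) + 1272)**2 = ((27 + 42) + 1272)**2 = (69 + 1272)**2 = 1341**2 = 1798281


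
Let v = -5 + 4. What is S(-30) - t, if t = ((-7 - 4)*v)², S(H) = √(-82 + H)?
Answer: -121 + 4*I*√7 ≈ -121.0 + 10.583*I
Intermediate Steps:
v = -1
t = 121 (t = ((-7 - 4)*(-1))² = (-11*(-1))² = 11² = 121)
S(-30) - t = √(-82 - 30) - 1*121 = √(-112) - 121 = 4*I*√7 - 121 = -121 + 4*I*√7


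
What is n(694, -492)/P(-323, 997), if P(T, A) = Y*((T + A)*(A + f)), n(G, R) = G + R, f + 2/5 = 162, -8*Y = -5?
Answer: 808/1952241 ≈ 0.00041388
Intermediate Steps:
Y = 5/8 (Y = -⅛*(-5) = 5/8 ≈ 0.62500)
f = 808/5 (f = -⅖ + 162 = 808/5 ≈ 161.60)
P(T, A) = 5*(808/5 + A)*(A + T)/8 (P(T, A) = 5*((T + A)*(A + 808/5))/8 = 5*((A + T)*(808/5 + A))/8 = 5*((808/5 + A)*(A + T))/8 = 5*(808/5 + A)*(A + T)/8)
n(694, -492)/P(-323, 997) = (694 - 492)/(101*997 + 101*(-323) + (5/8)*997² + (5/8)*997*(-323)) = 202/(100697 - 32623 + (5/8)*994009 - 1610155/8) = 202/(100697 - 32623 + 4970045/8 - 1610155/8) = 202/(1952241/4) = 202*(4/1952241) = 808/1952241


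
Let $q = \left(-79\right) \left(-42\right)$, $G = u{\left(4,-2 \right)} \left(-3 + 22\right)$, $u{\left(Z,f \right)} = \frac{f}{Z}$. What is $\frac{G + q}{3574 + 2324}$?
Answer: $\frac{6617}{11796} \approx 0.56095$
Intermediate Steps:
$G = - \frac{19}{2}$ ($G = - \frac{2}{4} \left(-3 + 22\right) = \left(-2\right) \frac{1}{4} \cdot 19 = \left(- \frac{1}{2}\right) 19 = - \frac{19}{2} \approx -9.5$)
$q = 3318$
$\frac{G + q}{3574 + 2324} = \frac{- \frac{19}{2} + 3318}{3574 + 2324} = \frac{6617}{2 \cdot 5898} = \frac{6617}{2} \cdot \frac{1}{5898} = \frac{6617}{11796}$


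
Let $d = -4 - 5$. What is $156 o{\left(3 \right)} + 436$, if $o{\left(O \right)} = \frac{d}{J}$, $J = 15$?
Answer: $\frac{1712}{5} \approx 342.4$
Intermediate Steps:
$d = -9$
$o{\left(O \right)} = - \frac{3}{5}$ ($o{\left(O \right)} = - \frac{9}{15} = \left(-9\right) \frac{1}{15} = - \frac{3}{5}$)
$156 o{\left(3 \right)} + 436 = 156 \left(- \frac{3}{5}\right) + 436 = - \frac{468}{5} + 436 = \frac{1712}{5}$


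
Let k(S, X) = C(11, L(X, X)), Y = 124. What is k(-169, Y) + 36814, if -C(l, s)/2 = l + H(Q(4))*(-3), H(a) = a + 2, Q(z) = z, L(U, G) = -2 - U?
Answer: 36828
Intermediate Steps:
H(a) = 2 + a
C(l, s) = 36 - 2*l (C(l, s) = -2*(l + (2 + 4)*(-3)) = -2*(l + 6*(-3)) = -2*(l - 18) = -2*(-18 + l) = 36 - 2*l)
k(S, X) = 14 (k(S, X) = 36 - 2*11 = 36 - 22 = 14)
k(-169, Y) + 36814 = 14 + 36814 = 36828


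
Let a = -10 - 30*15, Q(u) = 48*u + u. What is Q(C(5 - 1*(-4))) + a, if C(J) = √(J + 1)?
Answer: -460 + 49*√10 ≈ -305.05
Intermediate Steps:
C(J) = √(1 + J)
Q(u) = 49*u
a = -460 (a = -10 - 450 = -460)
Q(C(5 - 1*(-4))) + a = 49*√(1 + (5 - 1*(-4))) - 460 = 49*√(1 + (5 + 4)) - 460 = 49*√(1 + 9) - 460 = 49*√10 - 460 = -460 + 49*√10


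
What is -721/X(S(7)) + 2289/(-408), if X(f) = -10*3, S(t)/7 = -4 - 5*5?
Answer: 37583/2040 ≈ 18.423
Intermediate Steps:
S(t) = -203 (S(t) = 7*(-4 - 5*5) = 7*(-4 - 25) = 7*(-29) = -203)
X(f) = -30
-721/X(S(7)) + 2289/(-408) = -721/(-30) + 2289/(-408) = -721*(-1/30) + 2289*(-1/408) = 721/30 - 763/136 = 37583/2040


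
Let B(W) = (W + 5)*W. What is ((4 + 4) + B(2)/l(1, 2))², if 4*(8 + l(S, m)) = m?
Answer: 8464/225 ≈ 37.618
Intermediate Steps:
l(S, m) = -8 + m/4
B(W) = W*(5 + W) (B(W) = (5 + W)*W = W*(5 + W))
((4 + 4) + B(2)/l(1, 2))² = ((4 + 4) + (2*(5 + 2))/(-8 + (¼)*2))² = (8 + (2*7)/(-8 + ½))² = (8 + 14/(-15/2))² = (8 + 14*(-2/15))² = (8 - 28/15)² = (92/15)² = 8464/225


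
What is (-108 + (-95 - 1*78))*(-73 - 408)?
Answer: 135161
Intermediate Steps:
(-108 + (-95 - 1*78))*(-73 - 408) = (-108 + (-95 - 78))*(-481) = (-108 - 173)*(-481) = -281*(-481) = 135161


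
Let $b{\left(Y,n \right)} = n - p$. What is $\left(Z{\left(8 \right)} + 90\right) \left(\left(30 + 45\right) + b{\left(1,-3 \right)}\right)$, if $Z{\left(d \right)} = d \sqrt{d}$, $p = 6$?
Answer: $5940 + 1056 \sqrt{2} \approx 7433.4$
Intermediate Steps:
$Z{\left(d \right)} = d^{\frac{3}{2}}$
$b{\left(Y,n \right)} = -6 + n$ ($b{\left(Y,n \right)} = n - 6 = -6 + n$)
$\left(Z{\left(8 \right)} + 90\right) \left(\left(30 + 45\right) + b{\left(1,-3 \right)}\right) = \left(8^{\frac{3}{2}} + 90\right) \left(\left(30 + 45\right) - 9\right) = \left(16 \sqrt{2} + 90\right) \left(75 - 9\right) = \left(90 + 16 \sqrt{2}\right) 66 = 5940 + 1056 \sqrt{2}$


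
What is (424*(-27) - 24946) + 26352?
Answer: -10042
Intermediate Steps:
(424*(-27) - 24946) + 26352 = (-11448 - 24946) + 26352 = -36394 + 26352 = -10042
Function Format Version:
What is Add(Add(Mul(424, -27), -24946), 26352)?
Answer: -10042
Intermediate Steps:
Add(Add(Mul(424, -27), -24946), 26352) = Add(Add(-11448, -24946), 26352) = Add(-36394, 26352) = -10042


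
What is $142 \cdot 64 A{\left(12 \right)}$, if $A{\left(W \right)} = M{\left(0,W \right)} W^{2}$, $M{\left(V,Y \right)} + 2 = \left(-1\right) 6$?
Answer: $-10469376$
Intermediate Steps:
$M{\left(V,Y \right)} = -8$ ($M{\left(V,Y \right)} = -2 - 6 = -8$)
$A{\left(W \right)} = - 8 W^{2}$
$142 \cdot 64 A{\left(12 \right)} = 142 \cdot 64 \left(- 8 \cdot 12^{2}\right) = 9088 \left(\left(-8\right) 144\right) = 9088 \left(-1152\right) = -10469376$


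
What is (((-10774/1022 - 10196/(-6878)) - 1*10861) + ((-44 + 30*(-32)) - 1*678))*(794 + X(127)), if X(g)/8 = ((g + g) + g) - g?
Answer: -62336186253612/1757329 ≈ -3.5472e+7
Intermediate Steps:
X(g) = 16*g (X(g) = 8*(((g + g) + g) - g) = 8*((2*g + g) - g) = 8*(3*g - g) = 8*(2*g) = 16*g)
(((-10774/1022 - 10196/(-6878)) - 1*10861) + ((-44 + 30*(-32)) - 1*678))*(794 + X(127)) = (((-10774/1022 - 10196/(-6878)) - 1*10861) + ((-44 + 30*(-32)) - 1*678))*(794 + 16*127) = (((-10774*1/1022 - 10196*(-1/6878)) - 10861) + ((-44 - 960) - 678))*(794 + 2032) = (((-5387/511 + 5098/3439) - 10861) + (-1004 - 678))*2826 = ((-15920815/1757329 - 10861) - 1682)*2826 = (-19102271084/1757329 - 1682)*2826 = -22058098462/1757329*2826 = -62336186253612/1757329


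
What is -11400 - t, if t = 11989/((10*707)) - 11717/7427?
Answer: -85515364159/7501270 ≈ -11400.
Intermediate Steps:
t = 886159/7501270 (t = 11989/7070 - 11717*1/7427 = 11989*(1/7070) - 11717/7427 = 11989/7070 - 11717/7427 = 886159/7501270 ≈ 0.11813)
-11400 - t = -11400 - 1*886159/7501270 = -11400 - 886159/7501270 = -85515364159/7501270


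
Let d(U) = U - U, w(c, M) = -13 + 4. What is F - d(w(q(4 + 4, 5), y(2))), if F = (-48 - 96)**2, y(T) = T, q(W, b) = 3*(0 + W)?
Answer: 20736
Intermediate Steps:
q(W, b) = 3*W
w(c, M) = -9
d(U) = 0
F = 20736 (F = (-144)**2 = 20736)
F - d(w(q(4 + 4, 5), y(2))) = 20736 - 1*0 = 20736 + 0 = 20736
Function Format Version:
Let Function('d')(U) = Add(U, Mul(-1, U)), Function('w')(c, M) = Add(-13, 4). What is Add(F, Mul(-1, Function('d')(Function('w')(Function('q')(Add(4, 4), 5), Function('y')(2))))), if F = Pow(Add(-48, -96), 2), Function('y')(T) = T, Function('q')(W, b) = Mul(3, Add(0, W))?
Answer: 20736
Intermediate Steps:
Function('q')(W, b) = Mul(3, W)
Function('w')(c, M) = -9
Function('d')(U) = 0
F = 20736 (F = Pow(-144, 2) = 20736)
Add(F, Mul(-1, Function('d')(Function('w')(Function('q')(Add(4, 4), 5), Function('y')(2))))) = Add(20736, Mul(-1, 0)) = Add(20736, 0) = 20736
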